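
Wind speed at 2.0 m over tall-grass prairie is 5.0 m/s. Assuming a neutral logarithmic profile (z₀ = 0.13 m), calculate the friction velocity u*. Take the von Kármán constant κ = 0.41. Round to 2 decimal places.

u* ≈ 0.75 m/s

Log law: V(z) = (u*/κ) · ln(z/z₀) ⇒ u* = κ · V / ln(z/z₀)
u* = 0.41 × 5.0 / ln(2.0/0.13) = 0.41 × 5.0 / 2.7334
   = 2.0500 / 2.7334 = 0.7500 m/s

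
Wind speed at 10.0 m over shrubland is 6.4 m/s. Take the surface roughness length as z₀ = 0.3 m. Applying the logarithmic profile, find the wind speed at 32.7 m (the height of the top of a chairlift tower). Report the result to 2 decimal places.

Log law: V(z) ∝ ln(z/z₀), so V₂/V₁ = ln(z₂/z₀) / ln(z₁/z₀).
ln(32.7/0.3) = 4.6913, ln(10.0/0.3) = 3.5066
V₂ = 6.4 × 4.6913/3.5066 = 6.4 × 1.3379 = 8.5624 m/s

8.56 m/s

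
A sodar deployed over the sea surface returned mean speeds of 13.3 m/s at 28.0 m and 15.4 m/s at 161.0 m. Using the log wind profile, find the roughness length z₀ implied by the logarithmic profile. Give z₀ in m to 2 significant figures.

z₀ ≈ 0.00043 m

Log law: V(z) ∝ ln(z/z₀). With r = V₁/V₂ = 13.3/15.4 = 0.86364,
r · ln(z₂/z₀) = ln(z₁/z₀) ⇒ ln z₀ = (ln z₁ − r·ln z₂)/(1 − r)
ln z₀ = (3.33220 − 0.86364×5.08140) / 0.13636 = -7.7461
z₀ = exp(-7.7461) = 0.0004324 m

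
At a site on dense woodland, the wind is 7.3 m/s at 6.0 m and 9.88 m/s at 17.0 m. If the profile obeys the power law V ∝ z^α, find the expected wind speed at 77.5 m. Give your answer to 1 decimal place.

First find α: α = ln(V₂/V₁)/ln(z₂/z₁) = ln(9.88/7.3)/ln(17.0/6.0) = 0.30264/1.04145 = 0.2906
Extrapolate from 17.0 m to 77.5 m: V₃ = 9.88 × (77.5/17.0)^0.2906 = 9.88 × 1.5540 = 15.3537 m/s

15.4 m/s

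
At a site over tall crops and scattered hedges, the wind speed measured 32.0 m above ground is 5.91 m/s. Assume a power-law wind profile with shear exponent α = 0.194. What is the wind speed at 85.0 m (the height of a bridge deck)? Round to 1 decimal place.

7.1 m/s

Power-law profile: V₂ = V₁ · (z₂/z₁)^α
V₂ = 5.91 × (85.0/32.0)^0.194 = 5.91 × (2.6562)^0.194
    = 5.91 × 1.2087 = 7.1432 m/s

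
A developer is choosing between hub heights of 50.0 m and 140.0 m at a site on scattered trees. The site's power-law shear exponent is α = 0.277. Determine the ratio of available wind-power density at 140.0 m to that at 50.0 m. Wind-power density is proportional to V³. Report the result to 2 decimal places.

2.35

Speed ratio: V_B/V_A = (z_B/z_A)^α = (140.0/50.0)^0.277 = (2.8000)^0.277 = 1.33003
Power-density ratio: P_B/P_A = (V_B/V_A)³ = (1.33003)³ = 2.35282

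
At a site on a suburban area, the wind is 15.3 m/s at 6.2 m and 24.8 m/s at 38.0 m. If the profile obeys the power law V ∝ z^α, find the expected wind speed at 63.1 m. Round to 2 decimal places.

28.39 m/s

First find α: α = ln(V₂/V₁)/ln(z₂/z₁) = ln(24.8/15.3)/ln(38.0/6.2) = 0.48299/1.81304 = 0.2664
Extrapolate from 38.0 m to 63.1 m: V₃ = 24.8 × (63.1/38.0)^0.2664 = 24.8 × 1.1447 = 28.3874 m/s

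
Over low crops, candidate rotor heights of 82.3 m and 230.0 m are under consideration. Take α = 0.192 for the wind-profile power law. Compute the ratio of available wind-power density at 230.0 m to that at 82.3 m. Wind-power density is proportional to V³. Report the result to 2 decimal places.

1.81

Speed ratio: V_B/V_A = (z_B/z_A)^α = (230.0/82.3)^0.192 = (2.7947)^0.192 = 1.21813
Power-density ratio: P_B/P_A = (V_B/V_A)³ = (1.21813)³ = 1.80753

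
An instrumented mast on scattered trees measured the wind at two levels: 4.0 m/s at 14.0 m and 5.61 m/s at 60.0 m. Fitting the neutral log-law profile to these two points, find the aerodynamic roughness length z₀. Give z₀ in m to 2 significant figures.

z₀ ≈ 0.38 m

Log law: V(z) ∝ ln(z/z₀). With r = V₁/V₂ = 4.0/5.61 = 0.71301,
r · ln(z₂/z₀) = ln(z₁/z₀) ⇒ ln z₀ = (ln z₁ − r·ln z₂)/(1 − r)
ln z₀ = (2.63906 − 0.71301×4.09434) / 0.28699 = -0.9766
z₀ = exp(-0.9766) = 0.3766 m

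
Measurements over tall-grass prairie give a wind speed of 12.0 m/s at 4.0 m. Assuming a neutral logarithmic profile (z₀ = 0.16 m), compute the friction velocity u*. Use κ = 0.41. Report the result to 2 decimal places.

Log law: V(z) = (u*/κ) · ln(z/z₀) ⇒ u* = κ · V / ln(z/z₀)
u* = 0.41 × 12.0 / ln(4.0/0.16) = 0.41 × 12.0 / 3.2189
   = 4.9200 / 3.2189 = 1.5285 m/s

u* ≈ 1.53 m/s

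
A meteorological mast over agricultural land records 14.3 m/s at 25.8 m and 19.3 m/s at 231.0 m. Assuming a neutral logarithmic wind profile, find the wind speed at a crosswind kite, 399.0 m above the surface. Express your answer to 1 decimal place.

Log law: V ∝ ln(z/z₀). From the pair, with r = V₁/V₂ = 0.74093,
ln z₀ = (ln z₁ − r·ln z₂)/(1 − r) = (3.2504 − 0.74093×5.4424)/0.25907 = -3.0189 → z₀ = 0.04886 m
V₃ = V₁ · ln(z₃/z₀)/ln(z₁/z₀) = 14.3 × 9.0078/6.2692 = 20.5467 m/s

20.5 m/s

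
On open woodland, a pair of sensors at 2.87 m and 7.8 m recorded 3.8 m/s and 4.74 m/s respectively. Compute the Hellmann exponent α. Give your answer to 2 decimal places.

α ≈ 0.22

Power law: V₂/V₁ = (z₂/z₁)^α ⇒ α = ln(V₂/V₁) / ln(z₂/z₁)
α = ln(4.74/3.8) / ln(7.8/2.87) = ln(1.2474) / ln(2.7178)
  = 0.22104 / 0.99981 = 0.22108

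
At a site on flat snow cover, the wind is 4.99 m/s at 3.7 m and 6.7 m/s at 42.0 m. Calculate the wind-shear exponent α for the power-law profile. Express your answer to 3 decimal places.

Power law: V₂/V₁ = (z₂/z₁)^α ⇒ α = ln(V₂/V₁) / ln(z₂/z₁)
α = ln(6.7/4.99) / ln(42.0/3.7) = ln(1.3427) / ln(11.3514)
  = 0.29467 / 2.42934 = 0.12130

α ≈ 0.121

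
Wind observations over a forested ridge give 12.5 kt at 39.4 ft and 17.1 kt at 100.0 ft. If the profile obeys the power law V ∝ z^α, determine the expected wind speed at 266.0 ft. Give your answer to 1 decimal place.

First find α: α = ln(V₂/V₁)/ln(z₂/z₁) = ln(17.1/12.5)/ln(100.0/39.4) = 0.31335/0.93140 = 0.3364
Extrapolate from 100.0 ft to 266.0 ft: V₃ = 17.1 × (266.0/100.0)^0.3364 = 17.1 × 1.3898 = 23.7650 kt

23.8 kt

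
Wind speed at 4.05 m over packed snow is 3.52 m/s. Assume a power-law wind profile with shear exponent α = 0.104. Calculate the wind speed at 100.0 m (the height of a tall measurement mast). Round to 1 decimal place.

4.9 m/s

Power-law profile: V₂ = V₁ · (z₂/z₁)^α
V₂ = 3.52 × (100.0/4.05)^0.104 = 3.52 × (24.6914)^0.104
    = 3.52 × 1.3958 = 4.9132 m/s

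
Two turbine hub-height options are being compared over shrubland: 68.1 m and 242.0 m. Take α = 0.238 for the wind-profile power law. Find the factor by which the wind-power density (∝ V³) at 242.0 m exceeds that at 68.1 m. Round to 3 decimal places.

2.473

Speed ratio: V_B/V_A = (z_B/z_A)^α = (242.0/68.1)^0.238 = (3.5536)^0.238 = 1.35226
Power-density ratio: P_B/P_A = (V_B/V_A)³ = (1.35226)³ = 2.47273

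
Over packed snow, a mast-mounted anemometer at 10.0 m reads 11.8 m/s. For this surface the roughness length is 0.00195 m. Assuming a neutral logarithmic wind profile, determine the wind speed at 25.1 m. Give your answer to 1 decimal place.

Log law: V(z) ∝ ln(z/z₀), so V₂/V₁ = ln(z₂/z₀) / ln(z₁/z₀).
ln(25.1/0.00195) = 9.4628, ln(10.0/0.00195) = 8.5425
V₂ = 11.8 × 9.4628/8.5425 = 11.8 × 1.1077 = 13.0712 m/s

13.1 m/s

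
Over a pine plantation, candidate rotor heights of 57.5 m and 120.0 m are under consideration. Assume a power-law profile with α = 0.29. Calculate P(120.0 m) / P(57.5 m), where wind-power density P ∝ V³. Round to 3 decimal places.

1.897

Speed ratio: V_B/V_A = (z_B/z_A)^α = (120.0/57.5)^0.29 = (2.0870)^0.29 = 1.23782
Power-density ratio: P_B/P_A = (V_B/V_A)³ = (1.23782)³ = 1.89660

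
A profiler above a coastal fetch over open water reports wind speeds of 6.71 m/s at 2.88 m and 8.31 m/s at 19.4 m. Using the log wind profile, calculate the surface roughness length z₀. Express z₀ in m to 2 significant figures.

Log law: V(z) ∝ ln(z/z₀). With r = V₁/V₂ = 6.71/8.31 = 0.80746,
r · ln(z₂/z₀) = ln(z₁/z₀) ⇒ ln z₀ = (ln z₁ − r·ln z₂)/(1 − r)
ln z₀ = (1.05779 − 0.80746×2.96527) / 0.19254 = -6.9417
z₀ = exp(-6.9417) = 0.0009666 m

z₀ ≈ 0.00097 m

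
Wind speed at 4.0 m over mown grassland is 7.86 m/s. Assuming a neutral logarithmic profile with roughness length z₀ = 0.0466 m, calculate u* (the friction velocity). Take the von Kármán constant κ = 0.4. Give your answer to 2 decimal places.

Log law: V(z) = (u*/κ) · ln(z/z₀) ⇒ u* = κ · V / ln(z/z₀)
u* = 0.4 × 7.86 / ln(4.0/0.0466) = 0.4 × 7.86 / 4.4524
   = 3.1440 / 4.4524 = 0.7061 m/s

u* ≈ 0.71 m/s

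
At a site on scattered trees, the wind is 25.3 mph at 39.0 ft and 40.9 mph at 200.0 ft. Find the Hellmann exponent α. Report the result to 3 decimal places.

Power law: V₂/V₁ = (z₂/z₁)^α ⇒ α = ln(V₂/V₁) / ln(z₂/z₁)
α = ln(40.9/25.3) / ln(200.0/39.0) = ln(1.6166) / ln(5.1282)
  = 0.48033 / 1.63476 = 0.29382

α ≈ 0.294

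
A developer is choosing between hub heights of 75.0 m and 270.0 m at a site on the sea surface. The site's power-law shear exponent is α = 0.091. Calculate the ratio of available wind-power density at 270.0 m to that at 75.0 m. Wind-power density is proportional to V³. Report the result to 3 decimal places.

1.419

Speed ratio: V_B/V_A = (z_B/z_A)^α = (270.0/75.0)^0.091 = (3.6000)^0.091 = 1.12363
Power-density ratio: P_B/P_A = (V_B/V_A)³ = (1.12363)³ = 1.41863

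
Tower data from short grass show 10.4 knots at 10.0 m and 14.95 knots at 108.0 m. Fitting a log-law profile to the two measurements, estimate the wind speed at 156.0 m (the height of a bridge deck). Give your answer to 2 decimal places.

Log law: V ∝ ln(z/z₀). From the pair, with r = V₁/V₂ = 0.69565,
ln z₀ = (ln z₁ − r·ln z₂)/(1 − r) = (2.3026 − 0.69565×4.6821)/0.30435 = -3.1364 → z₀ = 0.04344 m
V₃ = V₁ · ln(z₃/z₀)/ln(z₁/z₀) = 10.4 × 8.1862/5.4390 = 15.6531 knots

15.65 knots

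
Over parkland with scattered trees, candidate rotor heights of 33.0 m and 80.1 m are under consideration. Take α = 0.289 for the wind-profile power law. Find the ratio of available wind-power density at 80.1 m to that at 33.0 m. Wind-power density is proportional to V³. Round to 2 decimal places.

2.16

Speed ratio: V_B/V_A = (z_B/z_A)^α = (80.1/33.0)^0.289 = (2.4273)^0.289 = 1.29211
Power-density ratio: P_B/P_A = (V_B/V_A)³ = (1.29211)³ = 2.15724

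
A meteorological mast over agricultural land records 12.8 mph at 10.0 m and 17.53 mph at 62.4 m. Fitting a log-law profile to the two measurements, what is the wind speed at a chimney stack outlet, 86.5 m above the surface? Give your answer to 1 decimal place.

Log law: V ∝ ln(z/z₀). From the pair, with r = V₁/V₂ = 0.73018,
ln z₀ = (ln z₁ − r·ln z₂)/(1 − r) = (2.3026 − 0.73018×4.1336)/0.26982 = -2.6523 → z₀ = 0.07049 m
V₃ = V₁ · ln(z₃/z₀)/ln(z₁/z₀) = 12.8 × 7.1124/4.9549 = 18.3737 mph

18.4 mph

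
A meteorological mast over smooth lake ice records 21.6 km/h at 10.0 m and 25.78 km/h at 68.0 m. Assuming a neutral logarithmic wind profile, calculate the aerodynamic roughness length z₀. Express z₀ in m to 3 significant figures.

Log law: V(z) ∝ ln(z/z₀). With r = V₁/V₂ = 21.6/25.78 = 0.83786,
r · ln(z₂/z₀) = ln(z₁/z₀) ⇒ ln z₀ = (ln z₁ − r·ln z₂)/(1 − r)
ln z₀ = (2.30259 − 0.83786×4.21951) / 0.16214 = -7.6030
z₀ = exp(-7.6030) = 0.0004989 m

z₀ ≈ 0.000499 m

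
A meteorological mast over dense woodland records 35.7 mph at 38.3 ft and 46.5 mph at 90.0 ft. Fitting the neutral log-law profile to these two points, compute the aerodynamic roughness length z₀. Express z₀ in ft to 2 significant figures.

z₀ ≈ 2.3 ft

Log law: V(z) ∝ ln(z/z₀). With r = V₁/V₂ = 35.7/46.5 = 0.76774,
r · ln(z₂/z₀) = ln(z₁/z₀) ⇒ ln z₀ = (ln z₁ − r·ln z₂)/(1 − r)
ln z₀ = (3.64545 − 0.76774×4.49981) / 0.23226 = 0.8213
z₀ = exp(0.8213) = 2.273 ft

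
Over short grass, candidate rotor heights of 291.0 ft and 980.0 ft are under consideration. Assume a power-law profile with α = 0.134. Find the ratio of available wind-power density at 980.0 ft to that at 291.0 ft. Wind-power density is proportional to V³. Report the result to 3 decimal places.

Speed ratio: V_B/V_A = (z_B/z_A)^α = (980.0/291.0)^0.134 = (3.3677)^0.134 = 1.17669
Power-density ratio: P_B/P_A = (V_B/V_A)³ = (1.17669)³ = 1.62925

1.629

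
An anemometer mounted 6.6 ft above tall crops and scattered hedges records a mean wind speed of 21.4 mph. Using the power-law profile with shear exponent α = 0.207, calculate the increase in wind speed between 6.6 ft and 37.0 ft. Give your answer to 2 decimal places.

9.18 mph

Power law: V₂ = V₁ · (z₂/z₁)^α = 21.4 × (5.6061)^0.207 = 30.5764 mph
ΔV = 30.5764 − 21.4 = 9.1764 mph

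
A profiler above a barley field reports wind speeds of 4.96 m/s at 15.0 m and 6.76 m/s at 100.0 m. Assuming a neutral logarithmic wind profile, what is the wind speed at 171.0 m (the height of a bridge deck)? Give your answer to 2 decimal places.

Log law: V ∝ ln(z/z₀). From the pair, with r = V₁/V₂ = 0.73373,
ln z₀ = (ln z₁ − r·ln z₂)/(1 − r) = (2.7081 − 0.73373×4.6052)/0.26627 = -2.5196 → z₀ = 0.08049 m
V₃ = V₁ · ln(z₃/z₀)/ln(z₁/z₀) = 4.96 × 7.6612/5.2276 = 7.2690 m/s

7.27 m/s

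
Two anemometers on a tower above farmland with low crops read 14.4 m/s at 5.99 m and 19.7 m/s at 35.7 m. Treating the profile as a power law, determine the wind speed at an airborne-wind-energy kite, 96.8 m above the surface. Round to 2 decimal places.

First find α: α = ln(V₂/V₁)/ln(z₂/z₁) = ln(19.7/14.4)/ln(35.7/5.99) = 0.31339/1.78506 = 0.1756
Extrapolate from 35.7 m to 96.8 m: V₃ = 19.7 × (96.8/35.7)^0.1756 = 19.7 × 1.1914 = 23.4704 m/s

23.47 m/s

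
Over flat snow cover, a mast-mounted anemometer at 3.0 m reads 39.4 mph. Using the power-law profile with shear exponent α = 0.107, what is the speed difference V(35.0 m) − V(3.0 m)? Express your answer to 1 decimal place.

Power law: V₂ = V₁ · (z₂/z₁)^α = 39.4 × (11.6667)^0.107 = 51.2459 mph
ΔV = 51.2459 − 39.4 = 11.8459 mph

11.8 mph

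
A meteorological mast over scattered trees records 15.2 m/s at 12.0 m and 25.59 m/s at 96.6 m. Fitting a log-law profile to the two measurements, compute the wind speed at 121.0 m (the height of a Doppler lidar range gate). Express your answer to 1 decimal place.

26.7 m/s

Log law: V ∝ ln(z/z₀). From the pair, with r = V₁/V₂ = 0.59398,
ln z₀ = (ln z₁ − r·ln z₂)/(1 − r) = (2.4849 − 0.59398×4.5706)/0.40602 = -0.5663 → z₀ = 0.5676 m
V₃ = V₁ · ln(z₃/z₀)/ln(z₁/z₀) = 15.2 × 5.3621/3.0512 = 26.7119 m/s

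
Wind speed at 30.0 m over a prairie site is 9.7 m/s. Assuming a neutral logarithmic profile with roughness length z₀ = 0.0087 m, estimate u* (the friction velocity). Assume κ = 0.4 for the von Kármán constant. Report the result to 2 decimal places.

u* ≈ 0.48 m/s

Log law: V(z) = (u*/κ) · ln(z/z₀) ⇒ u* = κ · V / ln(z/z₀)
u* = 0.4 × 9.7 / ln(30.0/0.0087) = 0.4 × 9.7 / 8.1456
   = 3.8800 / 8.1456 = 0.4763 m/s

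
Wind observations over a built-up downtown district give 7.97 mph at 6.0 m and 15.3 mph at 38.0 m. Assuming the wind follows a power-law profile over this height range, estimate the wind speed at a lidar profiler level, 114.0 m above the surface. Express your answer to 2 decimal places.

First find α: α = ln(V₂/V₁)/ln(z₂/z₁) = ln(15.3/7.97)/ln(38.0/6.0) = 0.65217/1.84583 = 0.3533
Extrapolate from 38.0 m to 114.0 m: V₃ = 15.3 × (114.0/38.0)^0.3533 = 15.3 × 1.4743 = 22.5563 mph

22.56 mph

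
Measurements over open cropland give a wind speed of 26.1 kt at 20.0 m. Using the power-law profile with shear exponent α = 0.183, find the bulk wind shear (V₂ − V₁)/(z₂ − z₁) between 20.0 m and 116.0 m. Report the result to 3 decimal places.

Power law: V₂ = V₁ · (z₂/z₁)^α = 26.1 × (5.8000)^0.183 = 36.0038 kt
ΔV/Δz = (36.0038 − 26.1)/(116.0 − 20.0) = 9.9038/96.0000 = 0.10316 kt/m

0.103 kt/m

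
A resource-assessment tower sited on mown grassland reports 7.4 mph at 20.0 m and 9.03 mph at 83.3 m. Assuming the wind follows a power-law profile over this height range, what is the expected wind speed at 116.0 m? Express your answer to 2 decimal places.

9.46 mph

First find α: α = ln(V₂/V₁)/ln(z₂/z₁) = ln(9.03/7.4)/ln(83.3/20.0) = 0.19907/1.42672 = 0.1395
Extrapolate from 83.3 m to 116.0 m: V₃ = 9.03 × (116.0/83.3)^0.1395 = 9.03 × 1.0473 = 9.4570 mph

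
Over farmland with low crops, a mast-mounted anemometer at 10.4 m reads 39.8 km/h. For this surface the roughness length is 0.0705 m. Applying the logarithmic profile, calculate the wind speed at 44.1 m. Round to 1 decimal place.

Log law: V(z) ∝ ln(z/z₀), so V₂/V₁ = ln(z₂/z₀) / ln(z₁/z₀).
ln(44.1/0.0705) = 6.4386, ln(10.4/0.0705) = 4.9939
V₂ = 39.8 × 6.4386/4.9939 = 39.8 × 1.2893 = 51.3134 km/h

51.3 km/h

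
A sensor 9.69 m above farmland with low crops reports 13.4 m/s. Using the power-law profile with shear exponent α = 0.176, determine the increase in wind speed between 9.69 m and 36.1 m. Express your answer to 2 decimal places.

3.49 m/s

Power law: V₂ = V₁ · (z₂/z₁)^α = 13.4 × (3.7255)^0.176 = 16.8901 m/s
ΔV = 16.8901 − 13.4 = 3.4901 m/s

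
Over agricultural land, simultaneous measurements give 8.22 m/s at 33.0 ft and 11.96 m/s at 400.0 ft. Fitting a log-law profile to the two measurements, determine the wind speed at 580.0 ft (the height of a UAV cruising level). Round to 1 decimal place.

12.5 m/s

Log law: V ∝ ln(z/z₀). From the pair, with r = V₁/V₂ = 0.68729,
ln z₀ = (ln z₁ − r·ln z₂)/(1 − r) = (3.4965 − 0.68729×5.9915)/0.31271 = -1.9871 → z₀ = 0.1371 ft
V₃ = V₁ · ln(z₃/z₀)/ln(z₁/z₀) = 8.22 × 8.3501/5.4836 = 12.5170 m/s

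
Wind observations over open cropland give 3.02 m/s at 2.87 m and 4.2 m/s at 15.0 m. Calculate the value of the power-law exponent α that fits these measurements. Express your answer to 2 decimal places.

α ≈ 0.20

Power law: V₂/V₁ = (z₂/z₁)^α ⇒ α = ln(V₂/V₁) / ln(z₂/z₁)
α = ln(4.2/3.02) / ln(15.0/2.87) = ln(1.3907) / ln(5.2265)
  = 0.32983 / 1.65374 = 0.19944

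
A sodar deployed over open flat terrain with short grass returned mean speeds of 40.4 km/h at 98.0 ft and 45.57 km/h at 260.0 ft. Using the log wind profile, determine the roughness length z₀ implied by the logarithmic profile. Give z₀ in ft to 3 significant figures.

Log law: V(z) ∝ ln(z/z₀). With r = V₁/V₂ = 40.4/45.57 = 0.88655,
r · ln(z₂/z₀) = ln(z₁/z₀) ⇒ ln z₀ = (ln z₁ − r·ln z₂)/(1 − r)
ln z₀ = (4.58497 − 0.88655×5.56068) / 0.11345 = -3.0396
z₀ = exp(-3.0396) = 0.04786 ft

z₀ ≈ 0.0479 ft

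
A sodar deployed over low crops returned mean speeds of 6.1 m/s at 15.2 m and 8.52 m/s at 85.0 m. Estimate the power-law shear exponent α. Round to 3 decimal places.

Power law: V₂/V₁ = (z₂/z₁)^α ⇒ α = ln(V₂/V₁) / ln(z₂/z₁)
α = ln(8.52/6.1) / ln(85.0/15.2) = ln(1.3967) / ln(5.5921)
  = 0.33413 / 1.72136 = 0.19411

α ≈ 0.194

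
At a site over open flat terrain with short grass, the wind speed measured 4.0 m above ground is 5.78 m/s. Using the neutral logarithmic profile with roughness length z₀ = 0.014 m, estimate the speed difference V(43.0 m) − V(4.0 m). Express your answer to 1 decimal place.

2.4 m/s

Log law: V₂ = V₁ · ln(z₂/z₀)/ln(z₁/z₀) = 5.78 × 8.0299/5.6550 = 8.2074 m/s
ΔV = 8.2074 − 5.78 = 2.4274 m/s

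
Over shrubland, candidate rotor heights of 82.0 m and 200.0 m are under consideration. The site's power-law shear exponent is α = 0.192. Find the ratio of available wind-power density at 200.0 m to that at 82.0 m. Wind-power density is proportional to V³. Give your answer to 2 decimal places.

1.67

Speed ratio: V_B/V_A = (z_B/z_A)^α = (200.0/82.0)^0.192 = (2.4390)^0.192 = 1.18671
Power-density ratio: P_B/P_A = (V_B/V_A)³ = (1.18671)³ = 1.67123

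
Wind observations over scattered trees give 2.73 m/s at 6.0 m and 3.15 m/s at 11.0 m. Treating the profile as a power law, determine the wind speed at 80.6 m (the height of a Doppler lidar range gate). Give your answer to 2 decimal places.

5.04 m/s

First find α: α = ln(V₂/V₁)/ln(z₂/z₁) = ln(3.15/2.73)/ln(11.0/6.0) = 0.14310/0.60614 = 0.2361
Extrapolate from 11.0 m to 80.6 m: V₃ = 3.15 × (80.6/11.0)^0.2361 = 3.15 × 1.6003 = 5.0409 m/s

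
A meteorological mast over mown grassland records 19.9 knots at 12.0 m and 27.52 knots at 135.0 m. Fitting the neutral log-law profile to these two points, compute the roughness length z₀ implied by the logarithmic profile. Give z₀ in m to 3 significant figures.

Log law: V(z) ∝ ln(z/z₀). With r = V₁/V₂ = 19.9/27.52 = 0.72311,
r · ln(z₂/z₀) = ln(z₁/z₀) ⇒ ln z₀ = (ln z₁ − r·ln z₂)/(1 − r)
ln z₀ = (2.48491 − 0.72311×4.90527) / 0.27689 = -3.8360
z₀ = exp(-3.8360) = 0.02158 m

z₀ ≈ 0.0216 m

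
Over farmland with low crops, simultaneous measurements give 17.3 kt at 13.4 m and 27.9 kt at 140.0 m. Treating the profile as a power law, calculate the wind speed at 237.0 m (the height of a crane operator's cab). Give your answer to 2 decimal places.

31.06 kt

First find α: α = ln(V₂/V₁)/ln(z₂/z₁) = ln(27.9/17.3)/ln(140.0/13.4) = 0.47792/2.34639 = 0.2037
Extrapolate from 140.0 m to 237.0 m: V₃ = 27.9 × (237.0/140.0)^0.2037 = 27.9 × 1.1132 = 31.0578 kt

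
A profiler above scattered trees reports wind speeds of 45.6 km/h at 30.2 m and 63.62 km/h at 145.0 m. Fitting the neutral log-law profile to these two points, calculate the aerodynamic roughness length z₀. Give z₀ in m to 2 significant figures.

Log law: V(z) ∝ ln(z/z₀). With r = V₁/V₂ = 45.6/63.62 = 0.71676,
r · ln(z₂/z₀) = ln(z₁/z₀) ⇒ ln z₀ = (ln z₁ − r·ln z₂)/(1 − r)
ln z₀ = (3.40784 − 0.71676×4.97673) / 0.28324 = -0.5623
z₀ = exp(-0.5623) = 0.5699 m

z₀ ≈ 0.57 m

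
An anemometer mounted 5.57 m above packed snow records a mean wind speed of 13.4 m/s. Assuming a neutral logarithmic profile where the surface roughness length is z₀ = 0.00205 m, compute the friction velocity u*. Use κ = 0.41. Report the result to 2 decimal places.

u* ≈ 0.69 m/s

Log law: V(z) = (u*/κ) · ln(z/z₀) ⇒ u* = κ · V / ln(z/z₀)
u* = 0.41 × 13.4 / ln(5.57/0.00205) = 0.41 × 13.4 / 7.9073
   = 5.4940 / 7.9073 = 0.6948 m/s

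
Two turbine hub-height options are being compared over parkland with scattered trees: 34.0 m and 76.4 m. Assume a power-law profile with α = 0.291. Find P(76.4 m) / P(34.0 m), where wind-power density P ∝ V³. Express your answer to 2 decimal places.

Speed ratio: V_B/V_A = (z_B/z_A)^α = (76.4/34.0)^0.291 = (2.2471)^0.291 = 1.26567
Power-density ratio: P_B/P_A = (V_B/V_A)³ = (1.26567)³ = 2.02749

2.03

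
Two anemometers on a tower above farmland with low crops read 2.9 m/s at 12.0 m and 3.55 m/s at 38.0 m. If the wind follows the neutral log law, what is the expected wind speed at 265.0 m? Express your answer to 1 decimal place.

Log law: V ∝ ln(z/z₀). From the pair, with r = V₁/V₂ = 0.81690,
ln z₀ = (ln z₁ − r·ln z₂)/(1 − r) = (2.4849 − 0.81690×3.6376)/0.18310 = -2.6578 → z₀ = 0.07010 m
V₃ = V₁ · ln(z₃/z₀)/ln(z₁/z₀) = 2.9 × 8.2375/5.1427 = 4.6452 m/s

4.6 m/s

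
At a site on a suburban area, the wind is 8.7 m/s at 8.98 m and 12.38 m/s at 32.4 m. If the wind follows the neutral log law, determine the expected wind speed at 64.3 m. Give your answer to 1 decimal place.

14.3 m/s

Log law: V ∝ ln(z/z₀). From the pair, with r = V₁/V₂ = 0.70275,
ln z₀ = (ln z₁ − r·ln z₂)/(1 − r) = (2.1950 − 0.70275×3.4782)/0.29725 = -0.8386 → z₀ = 0.4323 m
V₃ = V₁ · ln(z₃/z₀)/ln(z₁/z₀) = 8.7 × 5.0021/3.0336 = 14.3457 m/s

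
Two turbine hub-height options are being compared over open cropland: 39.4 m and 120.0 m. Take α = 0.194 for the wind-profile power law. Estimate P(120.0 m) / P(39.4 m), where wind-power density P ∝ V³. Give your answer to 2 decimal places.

Speed ratio: V_B/V_A = (z_B/z_A)^α = (120.0/39.4)^0.194 = (3.0457)^0.194 = 1.24118
Power-density ratio: P_B/P_A = (V_B/V_A)³ = (1.24118)³ = 1.91207

1.91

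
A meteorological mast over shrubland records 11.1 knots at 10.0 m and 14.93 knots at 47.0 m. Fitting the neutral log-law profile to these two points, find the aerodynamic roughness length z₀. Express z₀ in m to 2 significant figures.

Log law: V(z) ∝ ln(z/z₀). With r = V₁/V₂ = 11.1/14.93 = 0.74347,
r · ln(z₂/z₀) = ln(z₁/z₀) ⇒ ln z₀ = (ln z₁ − r·ln z₂)/(1 − r)
ln z₀ = (2.30259 − 0.74347×3.85015) / 0.25653 = -2.1825
z₀ = exp(-2.1825) = 0.1128 m

z₀ ≈ 0.11 m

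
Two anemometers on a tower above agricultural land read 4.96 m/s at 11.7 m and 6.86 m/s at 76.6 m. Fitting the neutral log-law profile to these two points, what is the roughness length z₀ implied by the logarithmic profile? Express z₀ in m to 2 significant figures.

Log law: V(z) ∝ ln(z/z₀). With r = V₁/V₂ = 4.96/6.86 = 0.72303,
r · ln(z₂/z₀) = ln(z₁/z₀) ⇒ ln z₀ = (ln z₁ − r·ln z₂)/(1 − r)
ln z₀ = (2.45959 − 0.72303×4.33860) / 0.27697 = -2.4456
z₀ = exp(-2.4456) = 0.08667 m

z₀ ≈ 0.087 m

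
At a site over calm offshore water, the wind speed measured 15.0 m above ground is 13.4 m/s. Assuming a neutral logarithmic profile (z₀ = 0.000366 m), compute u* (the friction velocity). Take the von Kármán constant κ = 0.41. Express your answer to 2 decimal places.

u* ≈ 0.52 m/s

Log law: V(z) = (u*/κ) · ln(z/z₀) ⇒ u* = κ · V / ln(z/z₀)
u* = 0.41 × 13.4 / ln(15.0/0.000366) = 0.41 × 13.4 / 10.6209
   = 5.4940 / 10.6209 = 0.5173 m/s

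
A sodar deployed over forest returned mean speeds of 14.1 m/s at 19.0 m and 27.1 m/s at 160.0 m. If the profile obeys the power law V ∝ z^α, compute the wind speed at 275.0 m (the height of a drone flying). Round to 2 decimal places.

32.00 m/s

First find α: α = ln(V₂/V₁)/ln(z₂/z₁) = ln(27.1/14.1)/ln(160.0/19.0) = 0.65336/2.13073 = 0.3066
Extrapolate from 160.0 m to 275.0 m: V₃ = 27.1 × (275.0/160.0)^0.3066 = 27.1 × 1.1807 = 31.9959 m/s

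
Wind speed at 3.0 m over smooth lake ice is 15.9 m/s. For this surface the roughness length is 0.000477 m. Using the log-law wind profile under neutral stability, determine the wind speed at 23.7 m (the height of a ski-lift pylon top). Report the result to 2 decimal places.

19.66 m/s

Log law: V(z) ∝ ln(z/z₀), so V₂/V₁ = ln(z₂/z₀) / ln(z₁/z₀).
ln(23.7/0.000477) = 10.8135, ln(3.0/0.000477) = 8.7466
V₂ = 15.9 × 10.8135/8.7466 = 15.9 × 1.2363 = 19.6572 m/s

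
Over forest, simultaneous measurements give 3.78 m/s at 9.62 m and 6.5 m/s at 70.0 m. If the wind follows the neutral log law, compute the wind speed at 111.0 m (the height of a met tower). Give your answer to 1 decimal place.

Log law: V ∝ ln(z/z₀). From the pair, with r = V₁/V₂ = 0.58154,
ln z₀ = (ln z₁ − r·ln z₂)/(1 − r) = (2.2638 − 0.58154×4.2485)/0.41846 = -0.4942 → z₀ = 0.6100 m
V₃ = V₁ · ln(z₃/z₀)/ln(z₁/z₀) = 3.78 × 5.2038/2.7581 = 7.1319 m/s

7.1 m/s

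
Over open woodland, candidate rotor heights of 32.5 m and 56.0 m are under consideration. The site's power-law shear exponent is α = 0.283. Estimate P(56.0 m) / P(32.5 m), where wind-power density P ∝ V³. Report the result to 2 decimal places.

Speed ratio: V_B/V_A = (z_B/z_A)^α = (56.0/32.5)^0.283 = (1.7231)^0.283 = 1.16647
Power-density ratio: P_B/P_A = (V_B/V_A)³ = (1.16647)³ = 1.58717

1.59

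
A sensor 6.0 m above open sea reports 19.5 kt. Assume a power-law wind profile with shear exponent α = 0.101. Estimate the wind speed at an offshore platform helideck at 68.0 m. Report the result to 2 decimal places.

Power-law profile: V₂ = V₁ · (z₂/z₁)^α
V₂ = 19.5 × (68.0/6.0)^0.101 = 19.5 × (11.3333)^0.101
    = 19.5 × 1.2779 = 24.9187 kt

24.92 kt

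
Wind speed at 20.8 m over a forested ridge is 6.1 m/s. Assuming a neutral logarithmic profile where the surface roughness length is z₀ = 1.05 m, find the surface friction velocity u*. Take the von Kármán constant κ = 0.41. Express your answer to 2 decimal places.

Log law: V(z) = (u*/κ) · ln(z/z₀) ⇒ u* = κ · V / ln(z/z₀)
u* = 0.41 × 6.1 / ln(20.8/1.05) = 0.41 × 6.1 / 2.9862
   = 2.5010 / 2.9862 = 0.8375 m/s

u* ≈ 0.84 m/s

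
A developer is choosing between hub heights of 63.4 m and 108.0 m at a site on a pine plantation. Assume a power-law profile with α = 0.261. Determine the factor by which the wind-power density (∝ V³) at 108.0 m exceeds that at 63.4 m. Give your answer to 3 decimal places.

1.518

Speed ratio: V_B/V_A = (z_B/z_A)^α = (108.0/63.4)^0.261 = (1.7035)^0.261 = 1.14915
Power-density ratio: P_B/P_A = (V_B/V_A)³ = (1.14915)³ = 1.51752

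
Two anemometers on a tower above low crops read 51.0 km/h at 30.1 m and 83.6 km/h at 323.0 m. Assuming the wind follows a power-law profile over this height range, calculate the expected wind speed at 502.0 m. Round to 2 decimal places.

91.64 km/h

First find α: α = ln(V₂/V₁)/ln(z₂/z₁) = ln(83.6/51.0)/ln(323.0/30.1) = 0.49422/2.37313 = 0.2083
Extrapolate from 323.0 m to 502.0 m: V₃ = 83.6 × (502.0/323.0)^0.2083 = 83.6 × 1.0962 = 91.6405 km/h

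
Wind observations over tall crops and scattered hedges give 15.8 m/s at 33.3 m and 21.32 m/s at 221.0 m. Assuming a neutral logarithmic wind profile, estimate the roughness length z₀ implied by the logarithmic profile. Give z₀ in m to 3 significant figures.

Log law: V(z) ∝ ln(z/z₀). With r = V₁/V₂ = 15.8/21.32 = 0.74109,
r · ln(z₂/z₀) = ln(z₁/z₀) ⇒ ln z₀ = (ln z₁ − r·ln z₂)/(1 − r)
ln z₀ = (3.50556 − 0.74109×5.39816) / 0.25891 = -1.9117
z₀ = exp(-1.9117) = 0.1478 m

z₀ ≈ 0.148 m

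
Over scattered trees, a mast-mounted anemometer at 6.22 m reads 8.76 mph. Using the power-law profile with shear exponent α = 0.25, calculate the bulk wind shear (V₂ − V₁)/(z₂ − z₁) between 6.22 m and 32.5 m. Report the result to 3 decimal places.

Power law: V₂ = V₁ · (z₂/z₁)^α = 8.76 × (5.2251)^0.25 = 13.2442 mph
ΔV/Δz = (13.2442 − 8.76)/(32.5 − 6.22) = 4.4842/26.2800 = 0.17063 mph/m

0.171 mph/m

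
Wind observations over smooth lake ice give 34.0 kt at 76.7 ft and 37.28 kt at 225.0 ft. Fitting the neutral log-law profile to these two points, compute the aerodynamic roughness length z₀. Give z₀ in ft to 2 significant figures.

Log law: V(z) ∝ ln(z/z₀). With r = V₁/V₂ = 34.0/37.28 = 0.91202,
r · ln(z₂/z₀) = ln(z₁/z₀) ⇒ ln z₀ = (ln z₁ − r·ln z₂)/(1 − r)
ln z₀ = (4.33990 − 0.91202×5.41610) / 0.08798 = -6.8158
z₀ = exp(-6.8158) = 0.001096 ft

z₀ ≈ 0.0011 ft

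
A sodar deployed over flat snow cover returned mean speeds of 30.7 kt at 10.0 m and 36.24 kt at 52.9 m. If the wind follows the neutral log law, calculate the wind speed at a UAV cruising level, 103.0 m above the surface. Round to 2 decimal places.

38.46 kt

Log law: V ∝ ln(z/z₀). From the pair, with r = V₁/V₂ = 0.84713,
ln z₀ = (ln z₁ − r·ln z₂)/(1 − r) = (2.3026 − 0.84713×3.9684)/0.15287 = -6.9286 → z₀ = 0.0009794 m
V₃ = V₁ · ln(z₃/z₀)/ln(z₁/z₀) = 30.7 × 11.5633/9.2312 = 38.4560 kt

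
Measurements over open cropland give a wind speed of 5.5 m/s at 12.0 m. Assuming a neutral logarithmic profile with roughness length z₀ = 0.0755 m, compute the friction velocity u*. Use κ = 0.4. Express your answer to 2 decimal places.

Log law: V(z) = (u*/κ) · ln(z/z₀) ⇒ u* = κ · V / ln(z/z₀)
u* = 0.4 × 5.5 / ln(12.0/0.0755) = 0.4 × 5.5 / 5.0685
   = 2.2000 / 5.0685 = 0.4341 m/s

u* ≈ 0.43 m/s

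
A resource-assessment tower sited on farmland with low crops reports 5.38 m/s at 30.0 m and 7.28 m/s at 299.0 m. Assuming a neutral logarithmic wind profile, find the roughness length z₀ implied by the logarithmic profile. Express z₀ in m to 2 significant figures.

z₀ ≈ 0.045 m

Log law: V(z) ∝ ln(z/z₀). With r = V₁/V₂ = 5.38/7.28 = 0.73901,
r · ln(z₂/z₀) = ln(z₁/z₀) ⇒ ln z₀ = (ln z₁ − r·ln z₂)/(1 − r)
ln z₀ = (3.40120 − 0.73901×5.70044) / 0.26099 = -3.1093
z₀ = exp(-3.1093) = 0.04463 m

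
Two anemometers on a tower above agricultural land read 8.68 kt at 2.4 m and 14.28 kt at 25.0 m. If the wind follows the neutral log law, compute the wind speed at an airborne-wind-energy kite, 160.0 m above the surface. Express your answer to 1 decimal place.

18.7 kt

Log law: V ∝ ln(z/z₀). From the pair, with r = V₁/V₂ = 0.60784,
ln z₀ = (ln z₁ − r·ln z₂)/(1 − r) = (0.8755 − 0.60784×3.2189)/0.39216 = -2.7568 → z₀ = 0.06349 m
V₃ = V₁ · ln(z₃/z₀)/ln(z₁/z₀) = 8.68 × 7.8320/3.6323 = 18.7160 kt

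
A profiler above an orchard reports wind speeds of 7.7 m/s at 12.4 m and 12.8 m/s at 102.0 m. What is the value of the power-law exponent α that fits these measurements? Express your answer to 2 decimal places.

α ≈ 0.24

Power law: V₂/V₁ = (z₂/z₁)^α ⇒ α = ln(V₂/V₁) / ln(z₂/z₁)
α = ln(12.8/7.7) / ln(102.0/12.4) = ln(1.6623) / ln(8.2258)
  = 0.50822 / 2.10728 = 0.24118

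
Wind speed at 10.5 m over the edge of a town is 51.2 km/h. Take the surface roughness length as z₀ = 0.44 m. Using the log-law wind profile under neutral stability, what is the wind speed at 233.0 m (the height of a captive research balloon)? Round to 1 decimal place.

101.2 km/h

Log law: V(z) ∝ ln(z/z₀), so V₂/V₁ = ln(z₂/z₀) / ln(z₁/z₀).
ln(233.0/0.44) = 6.2720, ln(10.5/0.44) = 3.1724
V₂ = 51.2 × 6.2720/3.1724 = 51.2 × 1.9771 = 101.2268 km/h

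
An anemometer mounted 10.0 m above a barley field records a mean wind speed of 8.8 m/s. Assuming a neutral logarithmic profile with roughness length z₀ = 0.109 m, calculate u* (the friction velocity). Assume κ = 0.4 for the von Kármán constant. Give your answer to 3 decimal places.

Log law: V(z) = (u*/κ) · ln(z/z₀) ⇒ u* = κ · V / ln(z/z₀)
u* = 0.4 × 8.8 / ln(10.0/0.109) = 0.4 × 8.8 / 4.5190
   = 3.5200 / 4.5190 = 0.7789 m/s

u* ≈ 0.779 m/s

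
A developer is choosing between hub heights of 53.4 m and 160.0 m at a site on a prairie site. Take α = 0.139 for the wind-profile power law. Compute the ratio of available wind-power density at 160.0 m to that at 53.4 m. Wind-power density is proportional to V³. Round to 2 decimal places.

Speed ratio: V_B/V_A = (z_B/z_A)^α = (160.0/53.4)^0.139 = (2.9963)^0.139 = 1.16478
Power-density ratio: P_B/P_A = (V_B/V_A)³ = (1.16478)³ = 1.58028

1.58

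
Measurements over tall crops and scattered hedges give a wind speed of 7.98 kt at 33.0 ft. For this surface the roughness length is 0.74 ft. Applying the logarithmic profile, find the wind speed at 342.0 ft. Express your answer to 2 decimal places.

Log law: V(z) ∝ ln(z/z₀), so V₂/V₁ = ln(z₂/z₀) / ln(z₁/z₀).
ln(342.0/0.74) = 6.1359, ln(33.0/0.74) = 3.7976
V₂ = 7.98 × 6.1359/3.7976 = 7.98 × 1.6157 = 12.8935 kt

12.89 kt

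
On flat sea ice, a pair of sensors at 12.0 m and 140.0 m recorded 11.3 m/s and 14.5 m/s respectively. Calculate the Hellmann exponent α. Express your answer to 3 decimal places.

Power law: V₂/V₁ = (z₂/z₁)^α ⇒ α = ln(V₂/V₁) / ln(z₂/z₁)
α = ln(14.5/11.3) / ln(140.0/12.0) = ln(1.2832) / ln(11.6667)
  = 0.24935 / 2.45674 = 0.10149

α ≈ 0.101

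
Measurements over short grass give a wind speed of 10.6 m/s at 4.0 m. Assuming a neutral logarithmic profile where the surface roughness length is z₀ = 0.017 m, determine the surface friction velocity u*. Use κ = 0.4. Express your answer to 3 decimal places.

Log law: V(z) = (u*/κ) · ln(z/z₀) ⇒ u* = κ · V / ln(z/z₀)
u* = 0.4 × 10.6 / ln(4.0/0.017) = 0.4 × 10.6 / 5.4608
   = 4.2400 / 5.4608 = 0.7764 m/s

u* ≈ 0.776 m/s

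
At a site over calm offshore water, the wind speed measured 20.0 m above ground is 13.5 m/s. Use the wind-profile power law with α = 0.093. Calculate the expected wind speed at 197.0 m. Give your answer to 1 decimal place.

16.7 m/s

Power-law profile: V₂ = V₁ · (z₂/z₁)^α
V₂ = 13.5 × (197.0/20.0)^0.093 = 13.5 × (9.8500)^0.093
    = 13.5 × 1.2371 = 16.7003 m/s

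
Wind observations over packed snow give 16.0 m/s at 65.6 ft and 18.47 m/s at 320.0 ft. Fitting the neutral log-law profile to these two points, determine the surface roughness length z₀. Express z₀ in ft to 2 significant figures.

z₀ ≈ 0.0023 ft

Log law: V(z) ∝ ln(z/z₀). With r = V₁/V₂ = 16.0/18.47 = 0.86627,
r · ln(z₂/z₀) = ln(z₁/z₀) ⇒ ln z₀ = (ln z₁ − r·ln z₂)/(1 − r)
ln z₀ = (4.18358 − 0.86627×5.76832) / 0.13373 = -6.0820
z₀ = exp(-6.0820) = 0.002284 ft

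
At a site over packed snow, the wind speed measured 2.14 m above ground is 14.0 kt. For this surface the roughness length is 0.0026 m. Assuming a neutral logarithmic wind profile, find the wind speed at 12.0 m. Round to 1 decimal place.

Log law: V(z) ∝ ln(z/z₀), so V₂/V₁ = ln(z₂/z₀) / ln(z₁/z₀).
ln(12.0/0.0026) = 8.4372, ln(2.14/0.0026) = 6.7130
V₂ = 14.0 × 8.4372/6.7130 = 14.0 × 1.2568 = 17.5956 kt

17.6 kt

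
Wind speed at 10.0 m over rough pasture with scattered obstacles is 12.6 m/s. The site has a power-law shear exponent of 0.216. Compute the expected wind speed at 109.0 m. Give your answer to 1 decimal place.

Power-law profile: V₂ = V₁ · (z₂/z₁)^α
V₂ = 12.6 × (109.0/10.0)^0.216 = 12.6 × (10.9000)^0.216
    = 12.6 × 1.6753 = 21.1084 m/s

21.1 m/s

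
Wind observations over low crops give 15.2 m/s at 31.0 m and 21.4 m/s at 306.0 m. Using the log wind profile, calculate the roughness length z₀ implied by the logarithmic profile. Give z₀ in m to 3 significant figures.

Log law: V(z) ∝ ln(z/z₀). With r = V₁/V₂ = 15.2/21.4 = 0.71028,
r · ln(z₂/z₀) = ln(z₁/z₀) ⇒ ln z₀ = (ln z₁ − r·ln z₂)/(1 − r)
ln z₀ = (3.43399 − 0.71028×5.72359) / 0.28972 = -2.1792
z₀ = exp(-2.1792) = 0.1131 m

z₀ ≈ 0.113 m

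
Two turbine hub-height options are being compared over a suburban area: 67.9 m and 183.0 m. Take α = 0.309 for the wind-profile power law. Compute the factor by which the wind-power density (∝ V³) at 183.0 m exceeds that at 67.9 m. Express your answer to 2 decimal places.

2.51

Speed ratio: V_B/V_A = (z_B/z_A)^α = (183.0/67.9)^0.309 = (2.6951)^0.309 = 1.35847
Power-density ratio: P_B/P_A = (V_B/V_A)³ = (1.35847)³ = 2.50697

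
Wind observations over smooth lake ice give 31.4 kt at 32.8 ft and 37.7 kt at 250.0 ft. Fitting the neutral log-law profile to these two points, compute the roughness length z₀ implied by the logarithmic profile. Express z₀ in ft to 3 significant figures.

Log law: V(z) ∝ ln(z/z₀). With r = V₁/V₂ = 31.4/37.7 = 0.83289,
r · ln(z₂/z₀) = ln(z₁/z₀) ⇒ ln z₀ = (ln z₁ − r·ln z₂)/(1 − r)
ln z₀ = (3.49043 − 0.83289×5.52146) / 0.16711 = -6.6325
z₀ = exp(-6.6325) = 0.001317 ft

z₀ ≈ 0.00132 ft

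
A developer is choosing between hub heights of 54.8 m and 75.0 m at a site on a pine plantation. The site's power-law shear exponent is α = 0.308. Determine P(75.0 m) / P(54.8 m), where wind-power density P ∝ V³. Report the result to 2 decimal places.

1.34

Speed ratio: V_B/V_A = (z_B/z_A)^α = (75.0/54.8)^0.308 = (1.3686)^0.308 = 1.10147
Power-density ratio: P_B/P_A = (V_B/V_A)³ = (1.10147)³ = 1.33636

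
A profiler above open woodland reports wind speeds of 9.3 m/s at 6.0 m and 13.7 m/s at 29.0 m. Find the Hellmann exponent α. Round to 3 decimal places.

α ≈ 0.246

Power law: V₂/V₁ = (z₂/z₁)^α ⇒ α = ln(V₂/V₁) / ln(z₂/z₁)
α = ln(13.7/9.3) / ln(29.0/6.0) = ln(1.4731) / ln(4.8333)
  = 0.38738 / 1.57554 = 0.24587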